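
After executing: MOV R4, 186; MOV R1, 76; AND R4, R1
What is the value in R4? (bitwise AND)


Register state trace:
  MOV R4, 186  → R4 = 186 (0b10111010)
  MOV R1, 76  → R1 = 76 (0b01001100)
  AND R4, R1  → R4 = 186 AND 76 = 8 (0b00001000)
Final: R4 = 8

8


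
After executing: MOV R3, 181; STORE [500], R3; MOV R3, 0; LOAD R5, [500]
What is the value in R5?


Register and memory trace:
  MOV R3, 181  → R3 = 181
  STORE [500], R3  → mem[500] = 181
  MOV R3, 0  → R3 = 0
  LOAD R5, [500]  → R5 = mem[500] = 181
Final: R5 = 181

181


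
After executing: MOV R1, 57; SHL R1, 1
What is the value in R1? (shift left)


Register state trace:
  MOV R1, 57  → R1 = 57
  SHL R1, 1  → R1 = 57 << 1 = 57 * 2^1 = 114
Final: R1 = 114

114


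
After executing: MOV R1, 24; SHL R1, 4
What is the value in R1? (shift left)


Register state trace:
  MOV R1, 24  → R1 = 24
  SHL R1, 4  → R1 = 24 << 4 = 24 * 2^4 = 384
Final: R1 = 384

384


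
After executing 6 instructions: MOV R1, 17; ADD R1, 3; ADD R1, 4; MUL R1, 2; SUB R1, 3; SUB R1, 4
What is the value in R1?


Register state trace:
  MOV R1, 17  → R1 = 17
  ADD R1, 3  → R1 = 17 + 3 = 20
  ADD R1, 4  → R1 = 20 + 4 = 24
  MUL R1, 2  → R1 = 24 * 2 = 48
  SUB R1, 3  → R1 = 48 - 3 = 45
  SUB R1, 4  → R1 = 45 - 4 = 41
Final: R1 = 41

41


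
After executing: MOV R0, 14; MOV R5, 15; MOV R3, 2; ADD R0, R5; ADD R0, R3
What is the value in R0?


Register state trace:
  MOV R0, 14  → R0 = 14
  MOV R5, 15  → R5 = 15
  MOV R3, 2  → R3 = 2
  ADD R0, R5  → R0 = 14 + 15 = 29
  ADD R0, R3  → R0 = 29 + 2 = 31
Final: R0 = 31

31


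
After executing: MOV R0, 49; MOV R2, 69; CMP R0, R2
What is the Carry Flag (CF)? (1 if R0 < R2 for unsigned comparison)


Register state trace:
  MOV R0, 49  → R0 = 49
  MOV R2, 69  → R2 = 69
  CMP R0, R2  → unsigned 49 - 69: borrow occurs
  49 < 69, so CF = 1
CF = 1

1


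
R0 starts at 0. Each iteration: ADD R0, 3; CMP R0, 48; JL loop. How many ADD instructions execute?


Loop trace (R0 starts at 0, target 48, step 3):
  ADD #1: R0 = 0 + 3 = 3  → 3 < 48, loop
  ADD #2: R0 = 3 + 3 = 6  → 6 < 48, loop
  ADD #3: R0 = 6 + 3 = 9  → 9 < 48, loop
  ADD #4: R0 = 9 + 3 = 12  → 12 < 48, loop
  ADD #5: R0 = 12 + 3 = 15  → 15 < 48, loop
  ADD #6: R0 = 15 + 3 = 18  → 18 < 48, loop
  ADD #7: R0 = 18 + 3 = 21  → 21 < 48, loop
  ADD #8: R0 = 21 + 3 = 24  → 24 < 48, loop
  ADD #9: R0 = 24 + 3 = 27  → 27 < 48, loop
  ADD #10: R0 = 27 + 3 = 30  → 30 < 48, loop
  ADD #11: R0 = 30 + 3 = 33  → 33 < 48, loop
  ADD #12: R0 = 33 + 3 = 36  → 36 < 48, loop
  ADD #13: R0 = 36 + 3 = 39  → 39 < 48, loop
  ADD #14: R0 = 39 + 3 = 42  → 42 < 48, loop
  ADD #15: R0 = 42 + 3 = 45  → 45 < 48, loop
  ADD #16: R0 = 45 + 3 = 48  → 48 >= 48, exit
Total ADD instructions: 16

16


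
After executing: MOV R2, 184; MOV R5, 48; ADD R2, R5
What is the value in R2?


Register state trace:
  MOV R2, 184  → R2 = 184
  MOV R5, 48  → R5 = 48
  ADD R2, R5  → R2 = 184 + 48 = 232
Final: R2 = 232

232


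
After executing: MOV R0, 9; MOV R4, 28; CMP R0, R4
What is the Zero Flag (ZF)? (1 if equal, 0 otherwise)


Register state trace:
  MOV R0, 9  → R0 = 9
  MOV R4, 28  → R4 = 28
  CMP R0, R4  → computes 9 - 28 = -19
  Result is nonzero, so values are not equal
ZF = 0

0


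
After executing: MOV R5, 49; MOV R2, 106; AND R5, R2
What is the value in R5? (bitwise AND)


Register state trace:
  MOV R5, 49  → R5 = 49 (0b00110001)
  MOV R2, 106  → R2 = 106 (0b01101010)
  AND R5, R2  → R5 = 49 AND 106 = 32 (0b00100000)
Final: R5 = 32

32


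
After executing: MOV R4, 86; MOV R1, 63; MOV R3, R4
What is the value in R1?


Register state trace:
  MOV R4, 86  → R4 = 86
  MOV R1, 63  → R1 = 63
  MOV R3, R4  → R3 = 86
Final: R1 = 63

63


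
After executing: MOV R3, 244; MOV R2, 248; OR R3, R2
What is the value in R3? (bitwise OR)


Register state trace:
  MOV R3, 244  → R3 = 244 (0b11110100)
  MOV R2, 248  → R2 = 248 (0b11111000)
  OR R3, R2   → R3 = 244 OR 248 = 252 (0b11111100)
Final: R3 = 252

252


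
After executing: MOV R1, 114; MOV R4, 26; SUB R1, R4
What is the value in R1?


Register state trace:
  MOV R1, 114  → R1 = 114
  MOV R4, 26  → R4 = 26
  SUB R1, R4  → R1 = 114 - 26 = 88
Final: R1 = 88

88


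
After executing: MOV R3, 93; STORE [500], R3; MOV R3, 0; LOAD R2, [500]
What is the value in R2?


Register and memory trace:
  MOV R3, 93  → R3 = 93
  STORE [500], R3  → mem[500] = 93
  MOV R3, 0  → R3 = 0
  LOAD R2, [500]  → R2 = mem[500] = 93
Final: R2 = 93

93


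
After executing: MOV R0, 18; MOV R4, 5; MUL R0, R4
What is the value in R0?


Register state trace:
  MOV R0, 18  → R0 = 18
  MOV R4, 5  → R4 = 5
  MUL R0, R4  → R0 = 18 * 5 = 90
Final: R0 = 90

90


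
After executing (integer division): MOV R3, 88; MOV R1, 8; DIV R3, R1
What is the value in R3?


Register state trace:
  MOV R3, 88  → R3 = 88
  MOV R1, 8  → R1 = 8
  DIV R3, R1  → R3 = 88 // 8 = 11
Final: R3 = 11

11


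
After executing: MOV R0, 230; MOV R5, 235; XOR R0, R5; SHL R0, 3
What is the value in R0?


Register state trace:
  MOV R0, 230  → R0 = 230 (0b11100110)
  MOV R5, 235  → R5 = 235 (0b11101011)
  XOR R0, R5  → R0 = 230 XOR 235 = 13 (0b00001101)
  SHL R0, 3  → R0 = 13 << 3 = 104
Final: R0 = 104

104


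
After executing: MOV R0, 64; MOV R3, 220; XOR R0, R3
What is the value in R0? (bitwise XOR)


Register state trace:
  MOV R0, 64  → R0 = 64 (0b01000000)
  MOV R3, 220  → R3 = 220 (0b11011100)
  XOR R0, R3  → R0 = 64 XOR 220 = 156 (0b10011100)
Final: R0 = 156

156


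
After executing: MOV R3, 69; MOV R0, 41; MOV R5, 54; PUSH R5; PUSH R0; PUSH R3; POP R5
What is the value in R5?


Stack trace (top is rightmost):
  MOV R3, 69  → R3 = 69
  MOV R0, 41  → R0 = 41
  MOV R5, 54  → R5 = 54
  PUSH R5  → stack: [54]
  PUSH R0  → stack: [54, 41]
  PUSH R3  → stack: [54, 41, 69]
  POP R5  → R5 = 69, stack: [54, 41]
Final: R5 = 69

69


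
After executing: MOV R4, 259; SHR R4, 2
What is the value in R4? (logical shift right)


Register state trace:
  MOV R4, 259  → R4 = 259
  SHR R4, 2  → R4 = 259 >> 2 = 259 // 2^2 = 64
Final: R4 = 64

64


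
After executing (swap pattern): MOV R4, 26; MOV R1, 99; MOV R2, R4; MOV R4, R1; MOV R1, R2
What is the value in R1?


Register state trace (swap pattern):
  MOV R4, 26  → R4 = 26
  MOV R1, 99  → R1 = 99
  MOV R2, R4  → R2 = 26  (save R4)
  MOV R4, R1  → R4 = 99  (R4 gets R1's value)
  MOV R1, R2  → R1 = 26  (R1 gets saved value)
Final: R1 = 26

26


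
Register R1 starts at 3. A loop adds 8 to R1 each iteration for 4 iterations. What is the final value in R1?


Starting value: R1 = 3
  Iter 1: R1 = 3 + 8 = 11
  Iter 2: R1 = 11 + 8 = 19
  Iter 3: R1 = 19 + 8 = 27
  Iter 4: R1 = 27 + 8 = 35
Final: R1 = 35

35


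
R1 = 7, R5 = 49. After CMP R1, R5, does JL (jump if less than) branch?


Trace:
  R1 = 7, R5 = 49
  CMP R1, R5  → compares 7 vs 49
  JL checks: is 7 less than 49?
  7 < 49, so condition is true
Branch taken: Yes

Yes


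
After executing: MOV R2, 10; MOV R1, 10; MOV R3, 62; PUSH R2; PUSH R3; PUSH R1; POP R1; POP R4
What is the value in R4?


Stack trace (top is rightmost):
  MOV R2, 10  → R2 = 10
  MOV R1, 10  → R1 = 10
  MOV R3, 62  → R3 = 62
  PUSH R2  → stack: [10]
  PUSH R3  → stack: [10, 62]
  PUSH R1  → stack: [10, 62, 10]
  POP R1  → R1 = 10, stack: [10, 62]
  POP R4  → R4 = 62, stack: [10]
Final: R4 = 62

62


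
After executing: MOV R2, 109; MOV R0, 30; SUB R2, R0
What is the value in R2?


Register state trace:
  MOV R2, 109  → R2 = 109
  MOV R0, 30  → R0 = 30
  SUB R2, R0  → R2 = 109 - 30 = 79
Final: R2 = 79

79


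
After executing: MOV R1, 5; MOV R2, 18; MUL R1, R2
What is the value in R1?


Register state trace:
  MOV R1, 5  → R1 = 5
  MOV R2, 18  → R2 = 18
  MUL R1, R2  → R1 = 5 * 18 = 90
Final: R1 = 90

90


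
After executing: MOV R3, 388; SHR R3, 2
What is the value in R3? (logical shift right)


Register state trace:
  MOV R3, 388  → R3 = 388
  SHR R3, 2  → R3 = 388 >> 2 = 388 // 2^2 = 97
Final: R3 = 97

97


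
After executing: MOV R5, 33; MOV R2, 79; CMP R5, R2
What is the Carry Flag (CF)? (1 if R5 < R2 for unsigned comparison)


Register state trace:
  MOV R5, 33  → R5 = 33
  MOV R2, 79  → R2 = 79
  CMP R5, R2  → unsigned 33 - 79: borrow occurs
  33 < 79, so CF = 1
CF = 1

1


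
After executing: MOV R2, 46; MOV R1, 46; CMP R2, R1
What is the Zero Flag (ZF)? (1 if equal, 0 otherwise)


Register state trace:
  MOV R2, 46  → R2 = 46
  MOV R1, 46  → R1 = 46
  CMP R2, R1  → computes 46 - 46 = 0
  Result is zero, so values are equal
ZF = 1

1


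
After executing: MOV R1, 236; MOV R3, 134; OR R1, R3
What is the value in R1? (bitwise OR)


Register state trace:
  MOV R1, 236  → R1 = 236 (0b11101100)
  MOV R3, 134  → R3 = 134 (0b10000110)
  OR R1, R3   → R1 = 236 OR 134 = 238 (0b11101110)
Final: R1 = 238

238


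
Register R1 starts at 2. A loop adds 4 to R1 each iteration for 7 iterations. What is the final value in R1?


Starting value: R1 = 2
  Iter 1: R1 = 2 + 4 = 6
  Iter 2: R1 = 6 + 4 = 10
  Iter 3: R1 = 10 + 4 = 14
  Iter 4: R1 = 14 + 4 = 18
  Iter 5: R1 = 18 + 4 = 22
  Iter 6: R1 = 22 + 4 = 26
  Iter 7: R1 = 26 + 4 = 30
Final: R1 = 30

30


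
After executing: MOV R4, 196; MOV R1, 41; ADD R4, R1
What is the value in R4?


Register state trace:
  MOV R4, 196  → R4 = 196
  MOV R1, 41  → R1 = 41
  ADD R4, R1  → R4 = 196 + 41 = 237
Final: R4 = 237

237


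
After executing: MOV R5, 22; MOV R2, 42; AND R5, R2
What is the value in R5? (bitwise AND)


Register state trace:
  MOV R5, 22  → R5 = 22 (0b00010110)
  MOV R2, 42  → R2 = 42 (0b00101010)
  AND R5, R2  → R5 = 22 AND 42 = 2 (0b00000010)
Final: R5 = 2

2


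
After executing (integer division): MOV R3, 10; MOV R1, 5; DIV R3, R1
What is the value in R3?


Register state trace:
  MOV R3, 10  → R3 = 10
  MOV R1, 5  → R1 = 5
  DIV R3, R1  → R3 = 10 // 5 = 2
Final: R3 = 2

2


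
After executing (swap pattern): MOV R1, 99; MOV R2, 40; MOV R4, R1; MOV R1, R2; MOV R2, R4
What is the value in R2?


Register state trace (swap pattern):
  MOV R1, 99  → R1 = 99
  MOV R2, 40  → R2 = 40
  MOV R4, R1  → R4 = 99  (save R1)
  MOV R1, R2  → R1 = 40  (R1 gets R2's value)
  MOV R2, R4  → R2 = 99  (R2 gets saved value)
Final: R2 = 99

99


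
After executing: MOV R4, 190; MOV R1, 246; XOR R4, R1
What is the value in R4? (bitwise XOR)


Register state trace:
  MOV R4, 190  → R4 = 190 (0b10111110)
  MOV R1, 246  → R1 = 246 (0b11110110)
  XOR R4, R1  → R4 = 190 XOR 246 = 72 (0b01001000)
Final: R4 = 72

72


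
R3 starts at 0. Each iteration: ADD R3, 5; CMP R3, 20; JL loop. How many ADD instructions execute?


Loop trace (R3 starts at 0, target 20, step 5):
  ADD #1: R3 = 0 + 5 = 5  → 5 < 20, loop
  ADD #2: R3 = 5 + 5 = 10  → 10 < 20, loop
  ADD #3: R3 = 10 + 5 = 15  → 15 < 20, loop
  ADD #4: R3 = 15 + 5 = 20  → 20 >= 20, exit
Total ADD instructions: 4

4


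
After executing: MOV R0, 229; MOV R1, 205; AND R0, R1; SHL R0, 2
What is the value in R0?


Register state trace:
  MOV R0, 229  → R0 = 229 (0b11100101)
  MOV R1, 205  → R1 = 205 (0b11001101)
  AND R0, R1  → R0 = 229 AND 205 = 197 (0b11000101)
  SHL R0, 2  → R0 = 197 << 2 = 788
Final: R0 = 788

788


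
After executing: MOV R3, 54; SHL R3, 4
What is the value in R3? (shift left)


Register state trace:
  MOV R3, 54  → R3 = 54
  SHL R3, 4  → R3 = 54 << 4 = 54 * 2^4 = 864
Final: R3 = 864

864


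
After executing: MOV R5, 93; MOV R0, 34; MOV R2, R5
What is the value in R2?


Register state trace:
  MOV R5, 93  → R5 = 93
  MOV R0, 34  → R0 = 34
  MOV R2, R5  → R2 = 93
Final: R2 = 93

93


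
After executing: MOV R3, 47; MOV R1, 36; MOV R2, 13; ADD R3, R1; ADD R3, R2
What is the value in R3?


Register state trace:
  MOV R3, 47  → R3 = 47
  MOV R1, 36  → R1 = 36
  MOV R2, 13  → R2 = 13
  ADD R3, R1  → R3 = 47 + 36 = 83
  ADD R3, R2  → R3 = 83 + 13 = 96
Final: R3 = 96

96


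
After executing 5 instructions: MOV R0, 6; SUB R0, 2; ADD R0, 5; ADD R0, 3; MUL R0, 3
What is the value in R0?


Register state trace:
  MOV R0, 6  → R0 = 6
  SUB R0, 2  → R0 = 6 - 2 = 4
  ADD R0, 5  → R0 = 4 + 5 = 9
  ADD R0, 3  → R0 = 9 + 3 = 12
  MUL R0, 3  → R0 = 12 * 3 = 36
Final: R0 = 36

36


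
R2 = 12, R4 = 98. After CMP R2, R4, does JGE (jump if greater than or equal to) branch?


Trace:
  R2 = 12, R4 = 98
  CMP R2, R4  → compares 12 vs 98
  JGE checks: is 12 greater than or equal to 98?
  12 < 98, so condition is false
Branch taken: No

No


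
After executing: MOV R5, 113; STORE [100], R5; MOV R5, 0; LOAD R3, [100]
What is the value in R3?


Register and memory trace:
  MOV R5, 113  → R5 = 113
  STORE [100], R5  → mem[100] = 113
  MOV R5, 0  → R5 = 0
  LOAD R3, [100]  → R3 = mem[100] = 113
Final: R3 = 113

113


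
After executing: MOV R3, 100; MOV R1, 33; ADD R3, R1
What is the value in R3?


Register state trace:
  MOV R3, 100  → R3 = 100
  MOV R1, 33  → R1 = 33
  ADD R3, R1  → R3 = 100 + 33 = 133
Final: R3 = 133

133


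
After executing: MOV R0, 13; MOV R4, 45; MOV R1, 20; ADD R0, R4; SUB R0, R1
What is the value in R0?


Register state trace:
  MOV R0, 13  → R0 = 13
  MOV R4, 45  → R4 = 45
  MOV R1, 20  → R1 = 20
  ADD R0, R4  → R0 = 13 + 45 = 58
  SUB R0, R1  → R0 = 58 - 20 = 38
Final: R0 = 38

38


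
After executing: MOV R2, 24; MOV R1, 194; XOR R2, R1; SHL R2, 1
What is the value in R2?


Register state trace:
  MOV R2, 24  → R2 = 24 (0b00011000)
  MOV R1, 194  → R1 = 194 (0b11000010)
  XOR R2, R1  → R2 = 24 XOR 194 = 218 (0b11011010)
  SHL R2, 1  → R2 = 218 << 1 = 436
Final: R2 = 436

436


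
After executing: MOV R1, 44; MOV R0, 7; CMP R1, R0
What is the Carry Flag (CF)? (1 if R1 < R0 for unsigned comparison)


Register state trace:
  MOV R1, 44  → R1 = 44
  MOV R0, 7  → R0 = 7
  CMP R1, R0  → unsigned 44 - 7: no borrow
  44 >= 7, so CF = 0
CF = 0

0


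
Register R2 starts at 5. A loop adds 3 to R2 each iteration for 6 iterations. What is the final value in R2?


Starting value: R2 = 5
  Iter 1: R2 = 5 + 3 = 8
  Iter 2: R2 = 8 + 3 = 11
  Iter 3: R2 = 11 + 3 = 14
  Iter 4: R2 = 14 + 3 = 17
  Iter 5: R2 = 17 + 3 = 20
  Iter 6: R2 = 20 + 3 = 23
Final: R2 = 23

23


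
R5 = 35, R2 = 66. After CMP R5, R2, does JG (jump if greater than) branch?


Trace:
  R5 = 35, R2 = 66
  CMP R5, R2  → compares 35 vs 66
  JG checks: is 35 greater than 66?
  35 < 66, so condition is false
Branch taken: No

No


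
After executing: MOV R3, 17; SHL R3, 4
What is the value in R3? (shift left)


Register state trace:
  MOV R3, 17  → R3 = 17
  SHL R3, 4  → R3 = 17 << 4 = 17 * 2^4 = 272
Final: R3 = 272

272


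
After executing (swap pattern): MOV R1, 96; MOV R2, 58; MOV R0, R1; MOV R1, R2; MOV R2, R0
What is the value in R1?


Register state trace (swap pattern):
  MOV R1, 96  → R1 = 96
  MOV R2, 58  → R2 = 58
  MOV R0, R1  → R0 = 96  (save R1)
  MOV R1, R2  → R1 = 58  (R1 gets R2's value)
  MOV R2, R0  → R2 = 96  (R2 gets saved value)
Final: R1 = 58

58


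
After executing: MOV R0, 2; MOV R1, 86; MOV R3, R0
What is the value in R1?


Register state trace:
  MOV R0, 2  → R0 = 2
  MOV R1, 86  → R1 = 86
  MOV R3, R0  → R3 = 2
Final: R1 = 86

86


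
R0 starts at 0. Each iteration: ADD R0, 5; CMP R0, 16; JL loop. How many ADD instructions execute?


Loop trace (R0 starts at 0, target 16, step 5):
  ADD #1: R0 = 0 + 5 = 5  → 5 < 16, loop
  ADD #2: R0 = 5 + 5 = 10  → 10 < 16, loop
  ADD #3: R0 = 10 + 5 = 15  → 15 < 16, loop
  ADD #4: R0 = 15 + 5 = 20  → 20 >= 16, exit
Total ADD instructions: 4

4


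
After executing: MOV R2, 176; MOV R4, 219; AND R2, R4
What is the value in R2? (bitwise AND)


Register state trace:
  MOV R2, 176  → R2 = 176 (0b10110000)
  MOV R4, 219  → R4 = 219 (0b11011011)
  AND R2, R4  → R2 = 176 AND 219 = 144 (0b10010000)
Final: R2 = 144

144


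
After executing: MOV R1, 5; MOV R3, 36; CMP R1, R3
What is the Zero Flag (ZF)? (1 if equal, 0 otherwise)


Register state trace:
  MOV R1, 5  → R1 = 5
  MOV R3, 36  → R3 = 36
  CMP R1, R3  → computes 5 - 36 = -31
  Result is nonzero, so values are not equal
ZF = 0

0


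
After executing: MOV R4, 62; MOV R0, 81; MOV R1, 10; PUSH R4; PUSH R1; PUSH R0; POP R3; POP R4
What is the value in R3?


Stack trace (top is rightmost):
  MOV R4, 62  → R4 = 62
  MOV R0, 81  → R0 = 81
  MOV R1, 10  → R1 = 10
  PUSH R4  → stack: [62]
  PUSH R1  → stack: [62, 10]
  PUSH R0  → stack: [62, 10, 81]
  POP R3  → R3 = 81, stack: [62, 10]
  POP R4  → R4 = 10, stack: [62]
Final: R3 = 81

81


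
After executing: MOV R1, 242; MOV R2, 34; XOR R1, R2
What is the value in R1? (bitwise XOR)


Register state trace:
  MOV R1, 242  → R1 = 242 (0b11110010)
  MOV R2, 34  → R2 = 34 (0b00100010)
  XOR R1, R2  → R1 = 242 XOR 34 = 208 (0b11010000)
Final: R1 = 208

208


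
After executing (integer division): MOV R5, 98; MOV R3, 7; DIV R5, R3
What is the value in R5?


Register state trace:
  MOV R5, 98  → R5 = 98
  MOV R3, 7  → R3 = 7
  DIV R5, R3  → R5 = 98 // 7 = 14
Final: R5 = 14

14


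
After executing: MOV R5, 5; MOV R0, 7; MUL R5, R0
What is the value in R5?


Register state trace:
  MOV R5, 5  → R5 = 5
  MOV R0, 7  → R0 = 7
  MUL R5, R0  → R5 = 5 * 7 = 35
Final: R5 = 35

35


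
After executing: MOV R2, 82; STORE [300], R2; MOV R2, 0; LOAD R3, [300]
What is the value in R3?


Register and memory trace:
  MOV R2, 82  → R2 = 82
  STORE [300], R2  → mem[300] = 82
  MOV R2, 0  → R2 = 0
  LOAD R3, [300]  → R3 = mem[300] = 82
Final: R3 = 82

82


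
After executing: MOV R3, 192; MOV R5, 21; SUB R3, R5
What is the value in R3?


Register state trace:
  MOV R3, 192  → R3 = 192
  MOV R5, 21  → R5 = 21
  SUB R3, R5  → R3 = 192 - 21 = 171
Final: R3 = 171

171


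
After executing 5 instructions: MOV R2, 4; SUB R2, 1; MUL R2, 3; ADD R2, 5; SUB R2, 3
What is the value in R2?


Register state trace:
  MOV R2, 4  → R2 = 4
  SUB R2, 1  → R2 = 4 - 1 = 3
  MUL R2, 3  → R2 = 3 * 3 = 9
  ADD R2, 5  → R2 = 9 + 5 = 14
  SUB R2, 3  → R2 = 14 - 3 = 11
Final: R2 = 11

11


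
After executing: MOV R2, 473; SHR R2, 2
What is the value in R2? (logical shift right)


Register state trace:
  MOV R2, 473  → R2 = 473
  SHR R2, 2  → R2 = 473 >> 2 = 473 // 2^2 = 118
Final: R2 = 118

118


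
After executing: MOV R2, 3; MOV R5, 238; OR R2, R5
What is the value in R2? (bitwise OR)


Register state trace:
  MOV R2, 3  → R2 = 3 (0b00000011)
  MOV R5, 238  → R5 = 238 (0b11101110)
  OR R2, R5   → R2 = 3 OR 238 = 239 (0b11101111)
Final: R2 = 239

239


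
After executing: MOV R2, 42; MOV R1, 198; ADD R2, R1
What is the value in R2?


Register state trace:
  MOV R2, 42  → R2 = 42
  MOV R1, 198  → R1 = 198
  ADD R2, R1  → R2 = 42 + 198 = 240
Final: R2 = 240

240


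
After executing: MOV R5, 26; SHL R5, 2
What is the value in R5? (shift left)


Register state trace:
  MOV R5, 26  → R5 = 26
  SHL R5, 2  → R5 = 26 << 2 = 26 * 2^2 = 104
Final: R5 = 104

104


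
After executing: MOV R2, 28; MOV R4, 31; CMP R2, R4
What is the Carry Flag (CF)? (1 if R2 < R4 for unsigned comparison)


Register state trace:
  MOV R2, 28  → R2 = 28
  MOV R4, 31  → R4 = 31
  CMP R2, R4  → unsigned 28 - 31: borrow occurs
  28 < 31, so CF = 1
CF = 1

1


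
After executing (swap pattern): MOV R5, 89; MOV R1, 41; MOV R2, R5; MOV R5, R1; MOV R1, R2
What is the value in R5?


Register state trace (swap pattern):
  MOV R5, 89  → R5 = 89
  MOV R1, 41  → R1 = 41
  MOV R2, R5  → R2 = 89  (save R5)
  MOV R5, R1  → R5 = 41  (R5 gets R1's value)
  MOV R1, R2  → R1 = 89  (R1 gets saved value)
Final: R5 = 41

41


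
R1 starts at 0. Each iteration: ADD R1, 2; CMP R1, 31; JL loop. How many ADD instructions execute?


Loop trace (R1 starts at 0, target 31, step 2):
  ADD #1: R1 = 0 + 2 = 2  → 2 < 31, loop
  ADD #2: R1 = 2 + 2 = 4  → 4 < 31, loop
  ADD #3: R1 = 4 + 2 = 6  → 6 < 31, loop
  ADD #4: R1 = 6 + 2 = 8  → 8 < 31, loop
  ADD #5: R1 = 8 + 2 = 10  → 10 < 31, loop
  ADD #6: R1 = 10 + 2 = 12  → 12 < 31, loop
  ADD #7: R1 = 12 + 2 = 14  → 14 < 31, loop
  ADD #8: R1 = 14 + 2 = 16  → 16 < 31, loop
  ADD #9: R1 = 16 + 2 = 18  → 18 < 31, loop
  ADD #10: R1 = 18 + 2 = 20  → 20 < 31, loop
  ADD #11: R1 = 20 + 2 = 22  → 22 < 31, loop
  ADD #12: R1 = 22 + 2 = 24  → 24 < 31, loop
  ADD #13: R1 = 24 + 2 = 26  → 26 < 31, loop
  ADD #14: R1 = 26 + 2 = 28  → 28 < 31, loop
  ADD #15: R1 = 28 + 2 = 30  → 30 < 31, loop
  ADD #16: R1 = 30 + 2 = 32  → 32 >= 31, exit
Total ADD instructions: 16

16


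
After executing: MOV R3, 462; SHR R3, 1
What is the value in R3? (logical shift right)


Register state trace:
  MOV R3, 462  → R3 = 462
  SHR R3, 1  → R3 = 462 >> 1 = 462 // 2^1 = 231
Final: R3 = 231

231


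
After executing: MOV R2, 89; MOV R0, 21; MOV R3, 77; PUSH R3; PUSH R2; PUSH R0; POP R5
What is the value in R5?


Stack trace (top is rightmost):
  MOV R2, 89  → R2 = 89
  MOV R0, 21  → R0 = 21
  MOV R3, 77  → R3 = 77
  PUSH R3  → stack: [77]
  PUSH R2  → stack: [77, 89]
  PUSH R0  → stack: [77, 89, 21]
  POP R5  → R5 = 21, stack: [77, 89]
Final: R5 = 21

21


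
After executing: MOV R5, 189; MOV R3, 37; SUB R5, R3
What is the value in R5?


Register state trace:
  MOV R5, 189  → R5 = 189
  MOV R3, 37  → R3 = 37
  SUB R5, R3  → R5 = 189 - 37 = 152
Final: R5 = 152

152


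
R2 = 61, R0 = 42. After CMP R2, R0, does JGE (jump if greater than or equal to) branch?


Trace:
  R2 = 61, R0 = 42
  CMP R2, R0  → compares 61 vs 42
  JGE checks: is 61 greater than or equal to 42?
  61 > 42, so condition is true
Branch taken: Yes

Yes


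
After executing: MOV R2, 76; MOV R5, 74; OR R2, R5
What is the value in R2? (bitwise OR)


Register state trace:
  MOV R2, 76  → R2 = 76 (0b01001100)
  MOV R5, 74  → R5 = 74 (0b01001010)
  OR R2, R5   → R2 = 76 OR 74 = 78 (0b01001110)
Final: R2 = 78

78


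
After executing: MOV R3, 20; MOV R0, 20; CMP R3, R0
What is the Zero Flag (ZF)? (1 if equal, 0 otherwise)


Register state trace:
  MOV R3, 20  → R3 = 20
  MOV R0, 20  → R0 = 20
  CMP R3, R0  → computes 20 - 20 = 0
  Result is zero, so values are equal
ZF = 1

1


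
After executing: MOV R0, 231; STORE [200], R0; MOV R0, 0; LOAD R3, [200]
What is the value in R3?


Register and memory trace:
  MOV R0, 231  → R0 = 231
  STORE [200], R0  → mem[200] = 231
  MOV R0, 0  → R0 = 0
  LOAD R3, [200]  → R3 = mem[200] = 231
Final: R3 = 231

231


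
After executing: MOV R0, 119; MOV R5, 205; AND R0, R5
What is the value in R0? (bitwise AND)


Register state trace:
  MOV R0, 119  → R0 = 119 (0b01110111)
  MOV R5, 205  → R5 = 205 (0b11001101)
  AND R0, R5  → R0 = 119 AND 205 = 69 (0b01000101)
Final: R0 = 69

69


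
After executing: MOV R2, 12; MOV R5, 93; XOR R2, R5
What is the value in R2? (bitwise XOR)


Register state trace:
  MOV R2, 12  → R2 = 12 (0b00001100)
  MOV R5, 93  → R5 = 93 (0b01011101)
  XOR R2, R5  → R2 = 12 XOR 93 = 81 (0b01010001)
Final: R2 = 81

81


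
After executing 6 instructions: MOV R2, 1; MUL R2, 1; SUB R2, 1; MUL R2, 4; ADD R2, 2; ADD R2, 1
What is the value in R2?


Register state trace:
  MOV R2, 1  → R2 = 1
  MUL R2, 1  → R2 = 1 * 1 = 1
  SUB R2, 1  → R2 = 1 - 1 = 0
  MUL R2, 4  → R2 = 0 * 4 = 0
  ADD R2, 2  → R2 = 0 + 2 = 2
  ADD R2, 1  → R2 = 2 + 1 = 3
Final: R2 = 3

3


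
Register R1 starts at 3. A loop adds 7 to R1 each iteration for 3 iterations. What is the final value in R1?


Starting value: R1 = 3
  Iter 1: R1 = 3 + 7 = 10
  Iter 2: R1 = 10 + 7 = 17
  Iter 3: R1 = 17 + 7 = 24
Final: R1 = 24

24


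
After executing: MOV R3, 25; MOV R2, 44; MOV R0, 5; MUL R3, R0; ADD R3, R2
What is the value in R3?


Register state trace:
  MOV R3, 25  → R3 = 25
  MOV R2, 44  → R2 = 44
  MOV R0, 5  → R0 = 5
  MUL R3, R0  → R3 = 25 * 5 = 125
  ADD R3, R2  → R3 = 125 + 44 = 169
Final: R3 = 169

169


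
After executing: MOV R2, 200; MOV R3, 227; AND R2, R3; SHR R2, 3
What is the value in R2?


Register state trace:
  MOV R2, 200  → R2 = 200 (0b11001000)
  MOV R3, 227  → R3 = 227 (0b11100011)
  AND R2, R3  → R2 = 200 AND 227 = 192 (0b11000000)
  SHR R2, 3  → R2 = 192 >> 3 = 24
Final: R2 = 24

24


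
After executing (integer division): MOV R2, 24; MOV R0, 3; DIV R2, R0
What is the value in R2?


Register state trace:
  MOV R2, 24  → R2 = 24
  MOV R0, 3  → R0 = 3
  DIV R2, R0  → R2 = 24 // 3 = 8
Final: R2 = 8

8


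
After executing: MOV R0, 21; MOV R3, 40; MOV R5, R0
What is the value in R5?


Register state trace:
  MOV R0, 21  → R0 = 21
  MOV R3, 40  → R3 = 40
  MOV R5, R0  → R5 = 21
Final: R5 = 21

21


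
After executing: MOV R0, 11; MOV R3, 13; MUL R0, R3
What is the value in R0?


Register state trace:
  MOV R0, 11  → R0 = 11
  MOV R3, 13  → R3 = 13
  MUL R0, R3  → R0 = 11 * 13 = 143
Final: R0 = 143

143


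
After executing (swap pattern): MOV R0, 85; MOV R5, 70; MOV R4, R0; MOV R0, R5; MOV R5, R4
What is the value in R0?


Register state trace (swap pattern):
  MOV R0, 85  → R0 = 85
  MOV R5, 70  → R5 = 70
  MOV R4, R0  → R4 = 85  (save R0)
  MOV R0, R5  → R0 = 70  (R0 gets R5's value)
  MOV R5, R4  → R5 = 85  (R5 gets saved value)
Final: R0 = 70

70


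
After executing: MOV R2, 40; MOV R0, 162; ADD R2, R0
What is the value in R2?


Register state trace:
  MOV R2, 40  → R2 = 40
  MOV R0, 162  → R0 = 162
  ADD R2, R0  → R2 = 40 + 162 = 202
Final: R2 = 202

202


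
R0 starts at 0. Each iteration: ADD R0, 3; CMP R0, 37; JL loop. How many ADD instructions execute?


Loop trace (R0 starts at 0, target 37, step 3):
  ADD #1: R0 = 0 + 3 = 3  → 3 < 37, loop
  ADD #2: R0 = 3 + 3 = 6  → 6 < 37, loop
  ADD #3: R0 = 6 + 3 = 9  → 9 < 37, loop
  ADD #4: R0 = 9 + 3 = 12  → 12 < 37, loop
  ADD #5: R0 = 12 + 3 = 15  → 15 < 37, loop
  ADD #6: R0 = 15 + 3 = 18  → 18 < 37, loop
  ADD #7: R0 = 18 + 3 = 21  → 21 < 37, loop
  ADD #8: R0 = 21 + 3 = 24  → 24 < 37, loop
  ADD #9: R0 = 24 + 3 = 27  → 27 < 37, loop
  ADD #10: R0 = 27 + 3 = 30  → 30 < 37, loop
  ADD #11: R0 = 30 + 3 = 33  → 33 < 37, loop
  ADD #12: R0 = 33 + 3 = 36  → 36 < 37, loop
  ADD #13: R0 = 36 + 3 = 39  → 39 >= 37, exit
Total ADD instructions: 13

13


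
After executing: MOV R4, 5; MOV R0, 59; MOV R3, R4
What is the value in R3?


Register state trace:
  MOV R4, 5  → R4 = 5
  MOV R0, 59  → R0 = 59
  MOV R3, R4  → R3 = 5
Final: R3 = 5

5


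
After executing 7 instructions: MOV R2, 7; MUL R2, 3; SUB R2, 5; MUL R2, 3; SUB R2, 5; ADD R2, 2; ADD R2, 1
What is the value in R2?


Register state trace:
  MOV R2, 7  → R2 = 7
  MUL R2, 3  → R2 = 7 * 3 = 21
  SUB R2, 5  → R2 = 21 - 5 = 16
  MUL R2, 3  → R2 = 16 * 3 = 48
  SUB R2, 5  → R2 = 48 - 5 = 43
  ADD R2, 2  → R2 = 43 + 2 = 45
  ADD R2, 1  → R2 = 45 + 1 = 46
Final: R2 = 46

46


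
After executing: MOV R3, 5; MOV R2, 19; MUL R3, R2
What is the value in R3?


Register state trace:
  MOV R3, 5  → R3 = 5
  MOV R2, 19  → R2 = 19
  MUL R3, R2  → R3 = 5 * 19 = 95
Final: R3 = 95

95


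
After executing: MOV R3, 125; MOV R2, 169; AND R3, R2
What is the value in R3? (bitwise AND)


Register state trace:
  MOV R3, 125  → R3 = 125 (0b01111101)
  MOV R2, 169  → R2 = 169 (0b10101001)
  AND R3, R2  → R3 = 125 AND 169 = 41 (0b00101001)
Final: R3 = 41

41


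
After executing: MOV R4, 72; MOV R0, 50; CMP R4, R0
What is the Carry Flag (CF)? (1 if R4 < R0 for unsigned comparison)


Register state trace:
  MOV R4, 72  → R4 = 72
  MOV R0, 50  → R0 = 50
  CMP R4, R0  → unsigned 72 - 50: no borrow
  72 >= 50, so CF = 0
CF = 0

0


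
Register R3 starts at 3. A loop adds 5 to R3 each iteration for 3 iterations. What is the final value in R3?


Starting value: R3 = 3
  Iter 1: R3 = 3 + 5 = 8
  Iter 2: R3 = 8 + 5 = 13
  Iter 3: R3 = 13 + 5 = 18
Final: R3 = 18

18


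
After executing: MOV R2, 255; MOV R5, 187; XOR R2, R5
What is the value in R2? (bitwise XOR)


Register state trace:
  MOV R2, 255  → R2 = 255 (0b11111111)
  MOV R5, 187  → R5 = 187 (0b10111011)
  XOR R2, R5  → R2 = 255 XOR 187 = 68 (0b01000100)
Final: R2 = 68

68


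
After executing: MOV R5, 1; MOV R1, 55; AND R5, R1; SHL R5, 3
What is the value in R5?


Register state trace:
  MOV R5, 1  → R5 = 1 (0b00000001)
  MOV R1, 55  → R1 = 55 (0b00110111)
  AND R5, R1  → R5 = 1 AND 55 = 1 (0b00000001)
  SHL R5, 3  → R5 = 1 << 3 = 8
Final: R5 = 8

8


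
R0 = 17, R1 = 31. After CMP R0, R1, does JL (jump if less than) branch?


Trace:
  R0 = 17, R1 = 31
  CMP R0, R1  → compares 17 vs 31
  JL checks: is 17 less than 31?
  17 < 31, so condition is true
Branch taken: Yes

Yes


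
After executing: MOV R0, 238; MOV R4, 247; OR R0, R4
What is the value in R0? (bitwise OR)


Register state trace:
  MOV R0, 238  → R0 = 238 (0b11101110)
  MOV R4, 247  → R4 = 247 (0b11110111)
  OR R0, R4   → R0 = 238 OR 247 = 255 (0b11111111)
Final: R0 = 255

255


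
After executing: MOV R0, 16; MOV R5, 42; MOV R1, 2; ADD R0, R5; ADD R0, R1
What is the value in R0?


Register state trace:
  MOV R0, 16  → R0 = 16
  MOV R5, 42  → R5 = 42
  MOV R1, 2  → R1 = 2
  ADD R0, R5  → R0 = 16 + 42 = 58
  ADD R0, R1  → R0 = 58 + 2 = 60
Final: R0 = 60

60


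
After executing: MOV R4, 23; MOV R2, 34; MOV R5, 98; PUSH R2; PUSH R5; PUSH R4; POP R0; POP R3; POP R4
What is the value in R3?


Stack trace (top is rightmost):
  MOV R4, 23  → R4 = 23
  MOV R2, 34  → R2 = 34
  MOV R5, 98  → R5 = 98
  PUSH R2  → stack: [34]
  PUSH R5  → stack: [34, 98]
  PUSH R4  → stack: [34, 98, 23]
  POP R0  → R0 = 23, stack: [34, 98]
  POP R3  → R3 = 98, stack: [34]
  POP R4  → R4 = 34, stack: []
Final: R3 = 98

98


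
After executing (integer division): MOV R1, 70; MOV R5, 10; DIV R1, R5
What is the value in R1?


Register state trace:
  MOV R1, 70  → R1 = 70
  MOV R5, 10  → R5 = 10
  DIV R1, R5  → R1 = 70 // 10 = 7
Final: R1 = 7

7


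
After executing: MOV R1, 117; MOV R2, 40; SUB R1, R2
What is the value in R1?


Register state trace:
  MOV R1, 117  → R1 = 117
  MOV R2, 40  → R2 = 40
  SUB R1, R2  → R1 = 117 - 40 = 77
Final: R1 = 77

77


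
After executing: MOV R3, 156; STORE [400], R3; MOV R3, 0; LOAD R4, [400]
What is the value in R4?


Register and memory trace:
  MOV R3, 156  → R3 = 156
  STORE [400], R3  → mem[400] = 156
  MOV R3, 0  → R3 = 0
  LOAD R4, [400]  → R4 = mem[400] = 156
Final: R4 = 156

156


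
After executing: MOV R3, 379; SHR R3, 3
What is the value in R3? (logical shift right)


Register state trace:
  MOV R3, 379  → R3 = 379
  SHR R3, 3  → R3 = 379 >> 3 = 379 // 2^3 = 47
Final: R3 = 47

47


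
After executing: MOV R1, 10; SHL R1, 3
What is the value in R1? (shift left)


Register state trace:
  MOV R1, 10  → R1 = 10
  SHL R1, 3  → R1 = 10 << 3 = 10 * 2^3 = 80
Final: R1 = 80

80


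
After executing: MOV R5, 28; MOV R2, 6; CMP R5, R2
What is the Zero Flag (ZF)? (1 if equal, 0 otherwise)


Register state trace:
  MOV R5, 28  → R5 = 28
  MOV R2, 6  → R2 = 6
  CMP R5, R2  → computes 28 - 6 = 22
  Result is nonzero, so values are not equal
ZF = 0

0


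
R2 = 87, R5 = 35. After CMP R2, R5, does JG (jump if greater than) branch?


Trace:
  R2 = 87, R5 = 35
  CMP R2, R5  → compares 87 vs 35
  JG checks: is 87 greater than 35?
  87 > 35, so condition is true
Branch taken: Yes

Yes


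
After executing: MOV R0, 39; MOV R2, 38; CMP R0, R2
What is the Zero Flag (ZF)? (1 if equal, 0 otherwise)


Register state trace:
  MOV R0, 39  → R0 = 39
  MOV R2, 38  → R2 = 38
  CMP R0, R2  → computes 39 - 38 = 1
  Result is nonzero, so values are not equal
ZF = 0

0


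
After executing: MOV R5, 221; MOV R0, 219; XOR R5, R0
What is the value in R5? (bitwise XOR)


Register state trace:
  MOV R5, 221  → R5 = 221 (0b11011101)
  MOV R0, 219  → R0 = 219 (0b11011011)
  XOR R5, R0  → R5 = 221 XOR 219 = 6 (0b00000110)
Final: R5 = 6

6


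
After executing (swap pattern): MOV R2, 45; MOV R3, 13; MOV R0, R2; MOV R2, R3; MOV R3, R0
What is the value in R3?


Register state trace (swap pattern):
  MOV R2, 45  → R2 = 45
  MOV R3, 13  → R3 = 13
  MOV R0, R2  → R0 = 45  (save R2)
  MOV R2, R3  → R2 = 13  (R2 gets R3's value)
  MOV R3, R0  → R3 = 45  (R3 gets saved value)
Final: R3 = 45

45


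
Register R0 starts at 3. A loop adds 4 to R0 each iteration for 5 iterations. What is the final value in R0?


Starting value: R0 = 3
  Iter 1: R0 = 3 + 4 = 7
  Iter 2: R0 = 7 + 4 = 11
  Iter 3: R0 = 11 + 4 = 15
  Iter 4: R0 = 15 + 4 = 19
  Iter 5: R0 = 19 + 4 = 23
Final: R0 = 23

23


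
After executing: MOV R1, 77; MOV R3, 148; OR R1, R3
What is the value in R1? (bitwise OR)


Register state trace:
  MOV R1, 77  → R1 = 77 (0b01001101)
  MOV R3, 148  → R3 = 148 (0b10010100)
  OR R1, R3   → R1 = 77 OR 148 = 221 (0b11011101)
Final: R1 = 221

221


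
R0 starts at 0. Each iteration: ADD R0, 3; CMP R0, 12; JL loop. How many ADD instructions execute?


Loop trace (R0 starts at 0, target 12, step 3):
  ADD #1: R0 = 0 + 3 = 3  → 3 < 12, loop
  ADD #2: R0 = 3 + 3 = 6  → 6 < 12, loop
  ADD #3: R0 = 6 + 3 = 9  → 9 < 12, loop
  ADD #4: R0 = 9 + 3 = 12  → 12 >= 12, exit
Total ADD instructions: 4

4


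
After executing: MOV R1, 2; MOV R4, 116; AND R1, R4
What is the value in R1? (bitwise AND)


Register state trace:
  MOV R1, 2  → R1 = 2 (0b00000010)
  MOV R4, 116  → R4 = 116 (0b01110100)
  AND R1, R4  → R1 = 2 AND 116 = 0 (0b00000000)
Final: R1 = 0

0


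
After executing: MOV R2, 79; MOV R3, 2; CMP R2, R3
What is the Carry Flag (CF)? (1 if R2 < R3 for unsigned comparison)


Register state trace:
  MOV R2, 79  → R2 = 79
  MOV R3, 2  → R3 = 2
  CMP R2, R3  → unsigned 79 - 2: no borrow
  79 >= 2, so CF = 0
CF = 0

0


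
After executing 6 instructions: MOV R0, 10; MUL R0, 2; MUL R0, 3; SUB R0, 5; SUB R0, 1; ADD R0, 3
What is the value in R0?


Register state trace:
  MOV R0, 10  → R0 = 10
  MUL R0, 2  → R0 = 10 * 2 = 20
  MUL R0, 3  → R0 = 20 * 3 = 60
  SUB R0, 5  → R0 = 60 - 5 = 55
  SUB R0, 1  → R0 = 55 - 1 = 54
  ADD R0, 3  → R0 = 54 + 3 = 57
Final: R0 = 57

57


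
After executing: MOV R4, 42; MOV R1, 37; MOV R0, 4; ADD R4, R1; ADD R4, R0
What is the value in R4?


Register state trace:
  MOV R4, 42  → R4 = 42
  MOV R1, 37  → R1 = 37
  MOV R0, 4  → R0 = 4
  ADD R4, R1  → R4 = 42 + 37 = 79
  ADD R4, R0  → R4 = 79 + 4 = 83
Final: R4 = 83

83


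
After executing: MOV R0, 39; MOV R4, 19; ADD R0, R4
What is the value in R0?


Register state trace:
  MOV R0, 39  → R0 = 39
  MOV R4, 19  → R4 = 19
  ADD R0, R4  → R0 = 39 + 19 = 58
Final: R0 = 58

58


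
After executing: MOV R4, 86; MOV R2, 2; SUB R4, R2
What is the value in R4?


Register state trace:
  MOV R4, 86  → R4 = 86
  MOV R2, 2  → R2 = 2
  SUB R4, R2  → R4 = 86 - 2 = 84
Final: R4 = 84

84


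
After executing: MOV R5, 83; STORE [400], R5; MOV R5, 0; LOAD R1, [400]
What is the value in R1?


Register and memory trace:
  MOV R5, 83  → R5 = 83
  STORE [400], R5  → mem[400] = 83
  MOV R5, 0  → R5 = 0
  LOAD R1, [400]  → R1 = mem[400] = 83
Final: R1 = 83

83


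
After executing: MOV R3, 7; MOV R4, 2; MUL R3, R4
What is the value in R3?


Register state trace:
  MOV R3, 7  → R3 = 7
  MOV R4, 2  → R4 = 2
  MUL R3, R4  → R3 = 7 * 2 = 14
Final: R3 = 14

14


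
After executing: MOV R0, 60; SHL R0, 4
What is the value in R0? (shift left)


Register state trace:
  MOV R0, 60  → R0 = 60
  SHL R0, 4  → R0 = 60 << 4 = 60 * 2^4 = 960
Final: R0 = 960

960


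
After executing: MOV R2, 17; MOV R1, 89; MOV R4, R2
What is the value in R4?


Register state trace:
  MOV R2, 17  → R2 = 17
  MOV R1, 89  → R1 = 89
  MOV R4, R2  → R4 = 17
Final: R4 = 17

17


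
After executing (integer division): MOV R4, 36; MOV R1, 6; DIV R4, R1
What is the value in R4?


Register state trace:
  MOV R4, 36  → R4 = 36
  MOV R1, 6  → R1 = 6
  DIV R4, R1  → R4 = 36 // 6 = 6
Final: R4 = 6

6


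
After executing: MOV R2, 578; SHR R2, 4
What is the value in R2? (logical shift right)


Register state trace:
  MOV R2, 578  → R2 = 578
  SHR R2, 4  → R2 = 578 >> 4 = 578 // 2^4 = 36
Final: R2 = 36

36


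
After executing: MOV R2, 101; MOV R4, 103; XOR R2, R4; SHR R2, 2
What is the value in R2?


Register state trace:
  MOV R2, 101  → R2 = 101 (0b01100101)
  MOV R4, 103  → R4 = 103 (0b01100111)
  XOR R2, R4  → R2 = 101 XOR 103 = 2 (0b00000010)
  SHR R2, 2  → R2 = 2 >> 2 = 0
Final: R2 = 0

0


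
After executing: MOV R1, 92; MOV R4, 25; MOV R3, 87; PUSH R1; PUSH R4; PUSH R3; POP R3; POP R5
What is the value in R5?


Stack trace (top is rightmost):
  MOV R1, 92  → R1 = 92
  MOV R4, 25  → R4 = 25
  MOV R3, 87  → R3 = 87
  PUSH R1  → stack: [92]
  PUSH R4  → stack: [92, 25]
  PUSH R3  → stack: [92, 25, 87]
  POP R3  → R3 = 87, stack: [92, 25]
  POP R5  → R5 = 25, stack: [92]
Final: R5 = 25

25


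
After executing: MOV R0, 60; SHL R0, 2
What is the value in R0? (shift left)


Register state trace:
  MOV R0, 60  → R0 = 60
  SHL R0, 2  → R0 = 60 << 2 = 60 * 2^2 = 240
Final: R0 = 240

240


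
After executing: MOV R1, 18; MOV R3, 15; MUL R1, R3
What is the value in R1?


Register state trace:
  MOV R1, 18  → R1 = 18
  MOV R3, 15  → R3 = 15
  MUL R1, R3  → R1 = 18 * 15 = 270
Final: R1 = 270

270


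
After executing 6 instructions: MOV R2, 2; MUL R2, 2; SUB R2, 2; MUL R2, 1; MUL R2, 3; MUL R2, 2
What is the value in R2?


Register state trace:
  MOV R2, 2  → R2 = 2
  MUL R2, 2  → R2 = 2 * 2 = 4
  SUB R2, 2  → R2 = 4 - 2 = 2
  MUL R2, 1  → R2 = 2 * 1 = 2
  MUL R2, 3  → R2 = 2 * 3 = 6
  MUL R2, 2  → R2 = 6 * 2 = 12
Final: R2 = 12

12


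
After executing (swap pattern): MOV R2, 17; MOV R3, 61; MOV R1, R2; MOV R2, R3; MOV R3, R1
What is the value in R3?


Register state trace (swap pattern):
  MOV R2, 17  → R2 = 17
  MOV R3, 61  → R3 = 61
  MOV R1, R2  → R1 = 17  (save R2)
  MOV R2, R3  → R2 = 61  (R2 gets R3's value)
  MOV R3, R1  → R3 = 17  (R3 gets saved value)
Final: R3 = 17

17


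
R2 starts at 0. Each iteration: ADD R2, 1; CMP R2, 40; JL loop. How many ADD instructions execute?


Loop trace (R2 starts at 0, target 40, step 1):
  ADD #1: R2 = 0 + 1 = 1  → 1 < 40, loop
  ADD #2: R2 = 1 + 1 = 2  → 2 < 40, loop
  ADD #3: R2 = 2 + 1 = 3  → 3 < 40, loop
  ADD #4: R2 = 3 + 1 = 4  → 4 < 40, loop
  ADD #5: R2 = 4 + 1 = 5  → 5 < 40, loop
  ADD #6: R2 = 5 + 1 = 6  → 6 < 40, loop
  ADD #7: R2 = 6 + 1 = 7  → 7 < 40, loop
  ADD #8: R2 = 7 + 1 = 8  → 8 < 40, loop
  ADD #9: R2 = 8 + 1 = 9  → 9 < 40, loop
  ADD #10: R2 = 9 + 1 = 10  → 10 < 40, loop
  ADD #11: R2 = 10 + 1 = 11  → 11 < 40, loop
  ADD #12: R2 = 11 + 1 = 12  → 12 < 40, loop
  ADD #13: R2 = 12 + 1 = 13  → 13 < 40, loop
  ADD #14: R2 = 13 + 1 = 14  → 14 < 40, loop
  ADD #15: R2 = 14 + 1 = 15  → 15 < 40, loop
  ADD #16: R2 = 15 + 1 = 16  → 16 < 40, loop
  ADD #17: R2 = 16 + 1 = 17  → 17 < 40, loop
  ADD #18: R2 = 17 + 1 = 18  → 18 < 40, loop
  ADD #19: R2 = 18 + 1 = 19  → 19 < 40, loop
  ADD #20: R2 = 19 + 1 = 20  → 20 < 40, loop
  ADD #21: R2 = 20 + 1 = 21  → 21 < 40, loop
  ADD #22: R2 = 21 + 1 = 22  → 22 < 40, loop
  ADD #23: R2 = 22 + 1 = 23  → 23 < 40, loop
  ADD #24: R2 = 23 + 1 = 24  → 24 < 40, loop
  ADD #25: R2 = 24 + 1 = 25  → 25 < 40, loop
  ADD #26: R2 = 25 + 1 = 26  → 26 < 40, loop
  ADD #27: R2 = 26 + 1 = 27  → 27 < 40, loop
  ADD #28: R2 = 27 + 1 = 28  → 28 < 40, loop
  ADD #29: R2 = 28 + 1 = 29  → 29 < 40, loop
  ADD #30: R2 = 29 + 1 = 30  → 30 < 40, loop
  ADD #31: R2 = 30 + 1 = 31  → 31 < 40, loop
  ADD #32: R2 = 31 + 1 = 32  → 32 < 40, loop
  ADD #33: R2 = 32 + 1 = 33  → 33 < 40, loop
  ADD #34: R2 = 33 + 1 = 34  → 34 < 40, loop
  ADD #35: R2 = 34 + 1 = 35  → 35 < 40, loop
  ADD #36: R2 = 35 + 1 = 36  → 36 < 40, loop
  ADD #37: R2 = 36 + 1 = 37  → 37 < 40, loop
  ADD #38: R2 = 37 + 1 = 38  → 38 < 40, loop
  ADD #39: R2 = 38 + 1 = 39  → 39 < 40, loop
  ADD #40: R2 = 39 + 1 = 40  → 40 >= 40, exit
Total ADD instructions: 40

40
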